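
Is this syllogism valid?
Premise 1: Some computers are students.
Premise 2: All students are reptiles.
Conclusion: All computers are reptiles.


Premise 1: Some computers are students.
Premise 2: All students are reptiles.
Conclusion: All computers are reptiles.
Fallacy: illicit minor. The minor term (computers) is distributed in the conclusion ('All computers ...') but undistributed in its premise ('Some computers are students' doesn't cover all computers).
Only 'Some computers are reptiles' follows, not 'All'.

Invalid


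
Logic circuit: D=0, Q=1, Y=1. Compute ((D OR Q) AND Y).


D OR Q = 0|1 = 1
1 AND 1 = 1

1


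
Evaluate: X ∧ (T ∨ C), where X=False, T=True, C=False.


X = False, T = True, C = False
Expression: X ∧ (T ∨ C)
Step 1: T ∨ C = True OR False = True
Step 2: X ∧ (True) = False AND True = False

False


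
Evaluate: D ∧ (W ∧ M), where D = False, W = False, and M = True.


D = False, W = False, M = True
Step 1: W ∧ M = False AND True = False
Step 2: D ∧ False = False AND False = False
AND is true only when ALL operands are true.

False


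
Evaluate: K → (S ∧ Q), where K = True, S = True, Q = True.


K = True, S = True, Q = True
Step 1: S ∧ Q = True AND True = True
Step 2: K → (True): false only when K=True and consequent=False.
Result: True

True


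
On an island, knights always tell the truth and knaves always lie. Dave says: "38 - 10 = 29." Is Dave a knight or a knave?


Statement: "38 - 10 = 29."
Actual: 38 - 10 = 28
Claimed: 29
Statement is FALSE → Dave lies → Knave

Knave


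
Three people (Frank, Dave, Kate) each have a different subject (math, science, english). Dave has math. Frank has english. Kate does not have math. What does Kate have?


From clues:
  Dave → math
  Frank → english
By elimination, Kate gets the remaining.

science


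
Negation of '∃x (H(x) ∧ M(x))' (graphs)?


Original: ∃x (H(x) ∧ M(x))
Rule: ¬∀→∃, ¬∃→∀, negate predicate.
Negation: ∀x (¬H(x) ∨ ¬M(x))

∀x (¬H(x) ∨ ¬M(x))


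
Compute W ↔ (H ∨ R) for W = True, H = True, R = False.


W = True, H = True, R = False
Step 1: H ∨ R = True OR False = True
Step 2: W ↔ (True): true when both sides have same truth value.
Result: True ↔ True = True

True


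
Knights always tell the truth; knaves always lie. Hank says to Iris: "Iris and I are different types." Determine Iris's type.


Hank says: "Iris and I are different types."
Case 1: Hank is a Knight (truth-teller)
  Statement is true → they ARE different → Iris is a Knave
Case 2: Hank is a Knave (liar)
  Statement is false → they are NOT different → Iris is a Knave
In both cases, Iris is a Knave.

Knave


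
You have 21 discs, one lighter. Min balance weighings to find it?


Each weighing has 3 outcomes (left heavy / balance / right heavy), so k weighings distinguish at most 3^k cases; splitting into three near-equal groups achieves this.
Need 3^k ≥ 21: 3^2 = 9 < 21 ≤ 3^3 = 27
k = ⌈log₃(21)⌉ = 3

3


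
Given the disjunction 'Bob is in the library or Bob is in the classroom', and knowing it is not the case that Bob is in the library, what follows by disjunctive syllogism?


Disjunctive syllogism: P ∨ Q, ¬P ⊢ Q
Disjunction: Bob is in the library ∨ Bob is in the classroom
We know it is not the case that Bob is in the library.
By disjunctive syllogism, the other disjunct must be true.

Bob is in the classroom


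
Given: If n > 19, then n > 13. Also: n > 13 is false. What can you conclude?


Modus tollens: P → Q, ¬Q ⊢ ¬P
P: n > 19
Q: n > 13
We have P → Q and Q is false.
By modus tollens, P must be false.

It is not the case that n > 19


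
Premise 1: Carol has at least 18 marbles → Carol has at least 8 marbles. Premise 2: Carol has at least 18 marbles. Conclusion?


Modus ponens: P → Q, P ⊢ Q
P: Carol has at least 18 marbles
Q: Carol has at least 8 marbles
We have P → Q and P is true.
By modus ponens, Q must be true.

Carol has at least 8 marbles


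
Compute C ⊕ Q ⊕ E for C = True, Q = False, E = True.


C = True, Q = False, E = True
Step 1: C ⊕ Q = True XOR False = True
Step 2: True ⊕ E = True XOR True = False
XOR is true when an odd number of operands are true.

False


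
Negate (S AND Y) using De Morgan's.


De Morgan's law: ¬(P ∧ Q) ≡ ¬P ∨ ¬Q
¬(S ∧ Y) = ¬S ∨ ¬Y

¬S ∨ ¬Y


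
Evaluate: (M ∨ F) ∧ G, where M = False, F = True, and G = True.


M = False, F = True, G = True
Step 1: M ∨ F = False OR True = True
Step 2: True ∧ G = True AND True = True
OR is true when at least one operand is true; AND requires both.

True


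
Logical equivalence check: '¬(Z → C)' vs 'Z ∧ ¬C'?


Expression 1: ¬(Z → C)
Expression 2: Z ∧ ¬C
Truth table (Z C | Expr1 Expr2):
  T T |   F     F
  T F |   T     T
  F T |   F     F
  F F |   F     F
All 4 rows agree, so the expressions are logically equivalent.

Yes


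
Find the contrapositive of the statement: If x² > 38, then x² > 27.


Original: If x² > 38, then x² > 27
Contrapositive: If ¬Q, then ¬P
Negate Q: not (x² > 27)
Negate P: not (x² > 38)

If not (x² > 27), then not (x² > 38).


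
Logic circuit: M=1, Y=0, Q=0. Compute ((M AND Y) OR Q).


M AND Y = 1&0 = 0
0 OR 0 = 0

0


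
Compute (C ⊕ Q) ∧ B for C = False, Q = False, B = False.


C = False, Q = False, B = False
Step 1: C ⊕ Q = False XOR False = False
Step 2: False ∧ B = False AND False = False
XOR true when exactly one of C,Q is true; then AND with B.

False


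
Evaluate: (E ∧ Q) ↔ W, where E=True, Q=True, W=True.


E = True, Q = True, W = True
Expression: (E ∧ Q) ↔ W
Step 1: E ∧ Q = True AND True = True
Step 2: (True) ↔ W = (True iff True) = True

True


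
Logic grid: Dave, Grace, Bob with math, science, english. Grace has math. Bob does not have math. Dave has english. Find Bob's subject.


From clues:
  Dave → english
  Grace → math
By elimination, Bob gets the remaining.

science


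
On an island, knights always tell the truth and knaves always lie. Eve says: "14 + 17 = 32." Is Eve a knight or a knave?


Statement: "14 + 17 = 32."
Actual: 14 + 17 = 31
Claimed: 32
Statement is FALSE → Eve lies → Knave

Knave


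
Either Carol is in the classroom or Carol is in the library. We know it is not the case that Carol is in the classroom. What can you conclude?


Disjunctive syllogism: P ∨ Q, ¬P ⊢ Q
Disjunction: Carol is in the classroom ∨ Carol is in the library
We know it is not the case that Carol is in the classroom.
By disjunctive syllogism, the other disjunct must be true.

Carol is in the library


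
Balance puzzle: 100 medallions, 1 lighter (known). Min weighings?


Each weighing has 3 outcomes (left heavy / balance / right heavy), so k weighings distinguish at most 3^k cases; splitting into three near-equal groups achieves this.
Need 3^k ≥ 100: 3^4 = 81 < 100 ≤ 3^5 = 243
k = ⌈log₃(100)⌉ = 5

5


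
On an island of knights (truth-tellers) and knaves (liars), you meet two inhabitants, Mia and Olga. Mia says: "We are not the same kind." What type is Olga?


Mia says: "We are not the same kind."
Case 1: Mia is a Knight (truth-teller)
  Statement is true → they ARE different → Olga is a Knave
Case 2: Mia is a Knave (liar)
  Statement is false → they are NOT different → Olga is a Knave
In both cases, Olga is a Knave.

Knave


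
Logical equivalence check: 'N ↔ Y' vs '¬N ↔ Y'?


Expression 1: N ↔ Y
Expression 2: ¬N ↔ Y
Truth table (N Y | Expr1 Expr2):
  T T |   T     F   ← differ
  T F |   F     T   ← differ
  F T |   F     T   ← differ
  F F |   T     F   ← differ
Counterexample: N=T, Y=T gives Expr1 = T but Expr2 = F, so the expressions are NOT logically equivalent.

No


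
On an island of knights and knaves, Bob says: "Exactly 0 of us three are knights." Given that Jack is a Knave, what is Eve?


Bob claims exactly 0 knights among Bob, Jack, Eve.
Given: Jack is a Knave.

Case 1: Bob is a Knight (tells truth)
  Then exactly 0 of the three are knights.
  Counting Bob, Jack: 1 knight(s) so far. Need -1 more → impossible.
Case 2: Bob is a Knave (lies)
  Then the count is NOT 0.
  If Eve = Knave, count = 0 = 0 → claim would be true, contradicts lie.
  If Eve = Knight, count = 1 ≠ 0 → lie confirmed ✓

Eve is a Knight.

Knight


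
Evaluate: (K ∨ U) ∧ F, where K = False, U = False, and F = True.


K = False, U = False, F = True
Step 1: K ∨ U = False OR False = False
Step 2: False ∧ F = False AND True = False
OR is true when at least one operand is true; AND requires both.

False


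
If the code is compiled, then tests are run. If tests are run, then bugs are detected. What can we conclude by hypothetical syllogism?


Hypothetical syllogism: P → Q, Q → R ⊢ P → R
Premise 1: the code is compiled → tests are run
Premise 2: tests are run → bugs are detected
Chain the implications: the middle term (tests are run) links the two.
Conclusion: If the code is compiled, then bugs are detected.

If the code is compiled, then bugs are detected.


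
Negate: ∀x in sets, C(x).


Original: ∀x C(x)
Rule: ¬∀→∃, ¬∃→∀, negate predicate.
Negation: ∃x ¬C(x)

∃x ¬C(x)


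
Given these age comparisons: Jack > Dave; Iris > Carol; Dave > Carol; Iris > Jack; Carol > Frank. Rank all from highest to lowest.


Constraints: Jack > Dave; Iris > Carol; Dave > Carol; Iris > Jack; Carol > Frank
Method: at each step, the next-highest is the one remaining person who never appears on the smaller side of a constraint between remaining people.
  Step 1: remaining {Carol, Dave, Jack, Iris, Frank}; on the smaller side: {Carol, Dave, Jack, Frank} → Iris is next (Iris > Carol; Iris > Jack).
  Step 2: remaining {Carol, Dave, Jack, Frank}; on the smaller side: {Carol, Dave, Frank} → Jack is next (Jack > Dave).
  Step 3: remaining {Carol, Dave, Frank}; on the smaller side: {Carol, Frank} → Dave is next (Dave > Carol).
  Step 4: remaining {Carol, Frank}; on the smaller side: {Frank} → Carol is next (Carol > Frank).
  Step 5: only Frank remains → lowest.
Final ranking (highest to lowest):

Iris > Jack > Dave > Carol > Frank


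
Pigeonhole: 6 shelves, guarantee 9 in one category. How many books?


Pigeonhole: to guarantee k in one of n categories, need (k-1)×n + 1.
k = 9, n = 6
Minimum = (9-1) × 6 + 1 = 8 × 6 + 1

49


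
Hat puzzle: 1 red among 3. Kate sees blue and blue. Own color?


Total red = 1, seen red = 0
Own red = 1 - 0 = 1
Kate's hat is red.

red


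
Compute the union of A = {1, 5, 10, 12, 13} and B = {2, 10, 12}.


A = {1, 5, 10, 12, 13}
B = {2, 10, 12}
Operation: union
All elements combined: 1, 2, 5, 10, 12, 13

{1, 2, 5, 10, 12, 13}


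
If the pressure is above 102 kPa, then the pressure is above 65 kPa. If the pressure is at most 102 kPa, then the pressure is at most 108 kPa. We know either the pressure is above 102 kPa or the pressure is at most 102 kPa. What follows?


Constructive dilemma: (P → Q) ∧ (R → S), P ∨ R ⊢ Q ∨ S
Premise 1: the pressure is above 102 kPa → the pressure is above 65 kPa
Premise 2: the pressure is at most 102 kPa → the pressure is at most 108 kPa
Premise 3: the pressure is above 102 kPa ∨ the pressure is at most 102 kPa
Case 1: Assuming the pressure is above 102 kPa, then by Premise 1, the pressure is above 65 kPa.
Case 2: Assuming the pressure is at most 102 kPa, then by Premise 2, the pressure is at most 108 kPa.
Since one of the pressure is above 102 kPa or the pressure is at most 102 kPa must hold, we get the pressure is above 65 kPa or the pressure is at most 108 kPa.

The pressure is above 65 kPa or the pressure is at most 108 kPa.


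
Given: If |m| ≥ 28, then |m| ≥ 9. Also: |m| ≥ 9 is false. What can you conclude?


Modus tollens: P → Q, ¬Q ⊢ ¬P
P: |m| ≥ 28
Q: |m| ≥ 9
We have P → Q and Q is false.
By modus tollens, P must be false.

It is not the case that |m| ≥ 28


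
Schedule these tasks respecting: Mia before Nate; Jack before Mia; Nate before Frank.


Constraints: Mia before Nate; Jack before Mia; Nate before Frank
Method: repeatedly schedule the remaining task that has no remaining task required before it.
  Step 1: remaining {Nate, Mia, Jack, Frank}; every task except Jack still has a predecessor pending → schedule Jack.
  Step 2: remaining {Nate, Mia, Frank}; every task except Mia still has a predecessor pending → schedule Mia.
  Step 3: remaining {Nate, Frank}; every task except Nate still has a predecessor pending → schedule Nate.
  Step 4: only Frank remains → schedule Frank.
Resulting order:

Jack → Mia → Nate → Frank


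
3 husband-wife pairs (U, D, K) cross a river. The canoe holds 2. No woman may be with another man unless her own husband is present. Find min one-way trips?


Label couples U, D, K (H = husband, W = wife).
Counting alone: 6 people, the canoe carries 2 and someone must bring it back, so each round trip nets at most +1 on the far side until the last crossing → at least 9 trips. The jealousy constraint makes 9 impossible; the shortest valid schedule has 11:
1. WU+WD →  (far: WU,WD; near: HU,HD,HK,WK)
2. WU ←       (far: WD; near: HU,HD,HK,WU,WK)
3. WU+WK →  (far: WU,WD,WK; near: HU,HD,HK)
4. WU ←       (far: WD,WK; near: HU,HD,HK,WU)
5. HD+HK →  (far: HD,WD,HK,WK; near: HU,WU)
6. HD+WD ←  (far: HK,WK; near: HU,WU,HD,WD)
7. HU+HD →  (far: HU,HD,HK,WK; near: WU,WD)
8. WK ←       (far: HU,HD,HK; near: WU,WD,WK)
9. WU+WD →  (far: HU,WU,HD,WD,HK; near: WK)
10. HK ←      (far: HU,WU,HD,WD; near: HK,WK)
11. HK+WK → (far: all six; near: empty)
In every state each wife is either with her husband or with no other man.
Minimum trips = 11

11


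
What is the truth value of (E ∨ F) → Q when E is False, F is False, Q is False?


E = False, F = False, Q = False
Step 1: E ∨ F = False OR False = False
Step 2: (False) → Q: false only when antecedent=True and Q=False.
Result: True

True


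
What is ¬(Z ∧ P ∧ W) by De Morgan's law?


De Morgan's law: ¬(P ∧ Q ∧ R) ≡ ¬P ∨ ¬Q ∨ ¬R
¬(Z ∧ P ∧ W) = ¬Z ∨ ¬P ∨ ¬W

¬Z ∨ ¬P ∨ ¬W


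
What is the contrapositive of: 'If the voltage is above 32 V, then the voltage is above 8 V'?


Original: If the voltage is above 32 V, then the voltage is above 8 V
Contrapositive: If ¬Q, then ¬P
Negate Q: not (the voltage is above 8 V)
Negate P: not (the voltage is above 32 V)

If not (the voltage is above 8 V), then not (the voltage is above 32 V).


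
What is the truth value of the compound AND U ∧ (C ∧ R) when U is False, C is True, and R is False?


U = False, C = True, R = False
Step 1: C ∧ R = True AND False = False
Step 2: U ∧ False = False AND False = False
AND is true only when ALL operands are true.

False


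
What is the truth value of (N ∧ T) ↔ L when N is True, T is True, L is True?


N = True, T = True, L = True
Step 1: N ∧ T = True AND True = True
Step 2: (True) ↔ L: true when both sides have same truth value.
Result: True ↔ True = True

True


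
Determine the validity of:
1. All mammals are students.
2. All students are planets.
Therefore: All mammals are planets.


Premise 1: All mammals are students.
Premise 2: All students are planets.
Conclusion: All mammals are planets.
Barbara syllogism (AAA-1): All A are B, All B are C → All A are C.
Middle term (students) distributed in premise 2.

Valid


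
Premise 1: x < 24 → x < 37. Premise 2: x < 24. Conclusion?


Modus ponens: P → Q, P ⊢ Q
P: x < 24
Q: x < 37
We have P → Q and P is true.
By modus ponens, Q must be true.

x < 37


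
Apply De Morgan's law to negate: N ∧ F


De Morgan's law: ¬(P ∧ Q) ≡ ¬P ∨ ¬Q
¬(N ∧ F) = ¬N ∨ ¬F

¬N ∨ ¬F


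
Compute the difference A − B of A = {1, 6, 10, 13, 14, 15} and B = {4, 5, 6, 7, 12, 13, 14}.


A = {1, 6, 10, 13, 14, 15}
B = {4, 5, 6, 7, 12, 13, 14}
Operation: difference A − B
In A but not B: 1, 10, 15

{1, 10, 15}


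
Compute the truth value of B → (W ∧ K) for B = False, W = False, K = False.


B = False, W = False, K = False
Step 1: W ∧ K = False AND False = False
Step 2: B → (False): false only when B=True and consequent=False.
Result: True

True


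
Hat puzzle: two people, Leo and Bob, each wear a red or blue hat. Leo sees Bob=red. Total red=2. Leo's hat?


Total red = 2, Bob = red
Red accounted for: 1
Remaining for Leo: 1
Leo's hat is red.

red


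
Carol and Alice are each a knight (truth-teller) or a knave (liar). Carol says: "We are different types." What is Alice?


Carol says: "We are different types."
Case 1: Carol is a Knight (truth-teller)
  Statement is true → they ARE different → Alice is a Knave
Case 2: Carol is a Knave (liar)
  Statement is false → they are NOT different → Alice is a Knave
In both cases, Alice is a Knave.

Knave


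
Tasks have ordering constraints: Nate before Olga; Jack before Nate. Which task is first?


Constraints: Nate before Olga; Jack before Nate
The first task can have nothing scheduled before it, so it must never appear on the right of a 'before'.
Tasks appearing after some 'before': Olga, Nate.
The only task not in that list is Jack → it is first.

Jack


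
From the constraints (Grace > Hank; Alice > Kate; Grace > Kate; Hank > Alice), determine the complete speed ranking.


Constraints: Grace > Hank; Alice > Kate; Grace > Kate; Hank > Alice
Method: at each step, the next-highest is the one remaining person who never appears on the smaller side of a constraint between remaining people.
  Step 1: remaining {Hank, Alice, Kate, Grace}; on the smaller side: {Hank, Alice, Kate} → Grace is next (Grace > Hank; Grace > Kate).
  Step 2: remaining {Hank, Alice, Kate}; on the smaller side: {Alice, Kate} → Hank is next (Hank > Alice).
  Step 3: remaining {Alice, Kate}; on the smaller side: {Kate} → Alice is next (Alice > Kate).
  Step 4: only Kate remains → lowest.
Final ranking (highest to lowest):

Grace > Hank > Alice > Kate


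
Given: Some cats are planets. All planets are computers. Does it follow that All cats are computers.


Premise 1: Some cats are planets.
Premise 2: All planets are computers.
Conclusion: All cats are computers.
Fallacy: illicit minor. The minor term (cats) is distributed in the conclusion ('All cats ...') but undistributed in its premise ('Some cats are planets' doesn't cover all cats).
Only 'Some cats are computers' follows, not 'All'.

Invalid


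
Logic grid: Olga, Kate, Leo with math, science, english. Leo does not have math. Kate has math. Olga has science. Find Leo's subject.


From clues:
  Kate → math
  Olga → science
By elimination, Leo gets the remaining.

english


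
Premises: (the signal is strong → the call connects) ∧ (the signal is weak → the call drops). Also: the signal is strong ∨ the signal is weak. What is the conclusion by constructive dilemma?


Constructive dilemma: (P → Q) ∧ (R → S), P ∨ R ⊢ Q ∨ S
Premise 1: the signal is strong → the call connects
Premise 2: the signal is weak → the call drops
Premise 3: the signal is strong ∨ the signal is weak
Case 1: Assuming the signal is strong, then by Premise 1, the call connects.
Case 2: Assuming the signal is weak, then by Premise 2, the call drops.
Since one of the signal is strong or the signal is weak must hold, we get the call connects or the call drops.

The call connects or the call drops.


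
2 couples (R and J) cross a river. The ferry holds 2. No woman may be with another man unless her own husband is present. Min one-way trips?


Label couples R and J.
1. WR+WJ → (far: WR,WJ; near: HR,HJ)
2. WR ←   (far: WJ; near: HR,HJ,WR)
3. HR+HJ → (far: HR,HJ,WJ; near: WR)
4. HR ←   (far: HJ,WJ; near: HR,WR)  — HR returns, since WR is alone on near bank
5. HR+WR → (far: all four; near: empty)
Every state respects the constraint.
Minimum trips = 5

5


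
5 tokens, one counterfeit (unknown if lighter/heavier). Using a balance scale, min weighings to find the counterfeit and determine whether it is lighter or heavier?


Let n = 5. 10 possibilities (n tokens × lighter/heavier); each weighing has 3 outcomes.
Bound for k weighings: say the first weighing puts j tokens on each pan. If it tips, the 2j weighed tokens remain suspects (each with a known direction) and k-1 weighings give 3^(k-1) outcomes; 3^(k-1) is odd, so 2j ≤ 3^(k-1) - 1. If it balances, the n - 2j unweighed tokens remain with direction unknown: 2(n - 2j) ≤ 3^(k-1) - 1 by the same parity argument. Adding, n ≤ (3^(k-1) - 1) + (3^(k-1) - 1)/2 = (3^k - 3)/2, and the classical three-group strategy achieves this (3 tokens in 2 weighings, 12 in 3, 39 in 4, 120 in 5).
So we need the smallest k with (3^k - 3)/2 ≥ 5.
k = 2: (3^2 - 3)/2 = 3 < 5 ✗
k = 3: (3^3 - 3)/2 = 12 ≥ 5 ✓

3


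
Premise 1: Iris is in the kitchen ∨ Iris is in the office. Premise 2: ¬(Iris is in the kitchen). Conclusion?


Disjunctive syllogism: P ∨ Q, ¬P ⊢ Q
Disjunction: Iris is in the kitchen ∨ Iris is in the office
We know it is not the case that Iris is in the kitchen.
By disjunctive syllogism, the other disjunct must be true.

Iris is in the office


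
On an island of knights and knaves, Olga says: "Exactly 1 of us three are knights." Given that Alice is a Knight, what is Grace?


Olga claims exactly 1 knights among Olga, Alice, Grace.
Given: Alice is a Knight.

Case 1: Olga is a Knight (tells truth)
  Then exactly 1 of the three are knights.
  Counting Olga, Alice: 2 knight(s) so far. Need -1 more → impossible.
Case 2: Olga is a Knave (lies)
  Then the count is NOT 1.
  If Grace = Knave, count = 1 = 1 → claim would be true, contradicts lie.
  If Grace = Knight, count = 2 ≠ 1 → lie confirmed ✓

Grace is a Knight.

Knight


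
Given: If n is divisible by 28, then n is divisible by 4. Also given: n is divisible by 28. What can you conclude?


Modus ponens: P → Q, P ⊢ Q
P: n is divisible by 28
Q: n is divisible by 4
We have P → Q and P is true.
By modus ponens, Q must be true.

n is divisible by 4


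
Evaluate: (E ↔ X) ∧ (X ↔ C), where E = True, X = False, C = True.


E = True, X = False, C = True
Step 1: E ↔ X is true when E and X have the same value. Result: False
Step 2: X ↔ C is true when X and C have the same value. Result: False
Step 3: False ∧ False = False

False


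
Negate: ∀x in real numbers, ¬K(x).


Original: ∀x ¬K(x)
Rule: ¬∀→∃, ¬∃→∀, negate predicate.
Negation: ∃x K(x)

∃x K(x)


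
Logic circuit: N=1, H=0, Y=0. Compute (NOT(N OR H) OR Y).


N OR H = 1
NOT(1) = 0
0 OR 0 = 0

0


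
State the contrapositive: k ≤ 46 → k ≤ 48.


Original: If k ≤ 46, then k ≤ 48
Contrapositive: If ¬Q, then ¬P
Negate Q: not (k ≤ 48)
Negate P: not (k ≤ 46)

If not (k ≤ 48), then not (k ≤ 46).


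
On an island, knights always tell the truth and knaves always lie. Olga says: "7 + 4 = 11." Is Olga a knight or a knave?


Statement: "7 + 4 = 11."
Actual: 7 + 4 = 11
Claimed: 11
Statement is TRUE → Olga tells the truth → Knight

Knight


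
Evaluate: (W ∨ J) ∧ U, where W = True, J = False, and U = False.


W = True, J = False, U = False
Step 1: W ∨ J = True OR False = True
Step 2: True ∧ U = True AND False = False
OR is true when at least one operand is true; AND requires both.

False


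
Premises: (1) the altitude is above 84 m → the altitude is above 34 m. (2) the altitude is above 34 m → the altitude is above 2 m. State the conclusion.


Hypothetical syllogism: P → Q, Q → R ⊢ P → R
Premise 1: the altitude is above 84 m → the altitude is above 34 m
Premise 2: the altitude is above 34 m → the altitude is above 2 m
Chain the implications: the middle term (the altitude is above 34 m) links the two.
Conclusion: If the altitude is above 84 m, then the altitude is above 2 m.

If the altitude is above 84 m, then the altitude is above 2 m.


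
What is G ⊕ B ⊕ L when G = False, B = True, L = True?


G = False, B = True, L = True
Step 1: G ⊕ B = False XOR True = True
Step 2: True ⊕ L = True XOR True = False
XOR is true when an odd number of operands are true.

False


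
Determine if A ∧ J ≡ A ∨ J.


Expression 1: A ∧ J
Expression 2: A ∨ J
Truth table (A J | Expr1 Expr2):
  T T |   T     T
  T F |   F     T   ← differ
  F T |   F     T   ← differ
  F F |   F     F
Counterexample: A=T, J=F gives Expr1 = F but Expr2 = T, so the expressions are NOT logically equivalent.

No


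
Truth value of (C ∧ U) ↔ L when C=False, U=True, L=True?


C = False, U = True, L = True
Expression: (C ∧ U) ↔ L
Step 1: C ∧ U = False AND True = False
Step 2: (False) ↔ L = (False iff True) = False

False


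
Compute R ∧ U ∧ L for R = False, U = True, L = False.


R = False, U = True, L = False
Step 1: R ∧ U = False AND True = False
Step 2: (False) ∧ L = (False) AND False = False
AND is true only when ALL operands are true.

False


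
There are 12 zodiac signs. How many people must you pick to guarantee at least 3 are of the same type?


Pigeonhole: to guarantee k in one of n categories, need (k-1)×n + 1.
k = 3, n = 12
Minimum = (3-1) × 12 + 1 = 2 × 12 + 1

25


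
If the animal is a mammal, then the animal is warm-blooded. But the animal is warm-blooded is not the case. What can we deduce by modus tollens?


Modus tollens: P → Q, ¬Q ⊢ ¬P
P: the animal is a mammal
Q: the animal is warm-blooded
We have P → Q and Q is false.
By modus tollens, P must be false.

It is not the case that the animal is a mammal


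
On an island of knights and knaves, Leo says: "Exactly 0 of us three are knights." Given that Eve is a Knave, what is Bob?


Leo claims exactly 0 knights among Leo, Eve, Bob.
Given: Eve is a Knave.

Case 1: Leo is a Knight (tells truth)
  Then exactly 0 of the three are knights.
  Counting Leo, Eve: 1 knight(s) so far. Need -1 more → impossible.
Case 2: Leo is a Knave (lies)
  Then the count is NOT 0.
  If Bob = Knave, count = 0 = 0 → claim would be true, contradicts lie.
  If Bob = Knight, count = 1 ≠ 0 → lie confirmed ✓

Bob is a Knight.

Knight


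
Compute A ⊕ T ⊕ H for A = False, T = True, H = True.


A = False, T = True, H = True
Step 1: A ⊕ T = False XOR True = True
Step 2: True ⊕ H = True XOR True = False
XOR is true when an odd number of operands are true.

False


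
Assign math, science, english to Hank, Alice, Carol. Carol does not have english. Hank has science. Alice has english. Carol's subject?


From clues:
  Alice → english
  Hank → science
By elimination, Carol gets the remaining.

math


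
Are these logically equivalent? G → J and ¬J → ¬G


Expression 1: G → J
Expression 2: ¬J → ¬G
Truth table (G J | Expr1 Expr2):
  T T |   T     T
  T F |   F     F
  F T |   T     T
  F F |   T     T
All 4 rows agree, so the expressions are logically equivalent.

Yes


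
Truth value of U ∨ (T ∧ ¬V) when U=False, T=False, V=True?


U = False, T = False, V = True
Expression: U ∨ (T ∧ ¬V)
Step 1: ¬V = NOT True = False
Step 2: T ∧ ¬V = False AND False = False
Step 3: U ∨ (False) = False OR False = False

False


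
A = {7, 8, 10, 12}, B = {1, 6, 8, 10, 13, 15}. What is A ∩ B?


A = {7, 8, 10, 12}
B = {1, 6, 8, 10, 13, 15}
Operation: intersection
Elements in both: 8, 10

{8, 10}


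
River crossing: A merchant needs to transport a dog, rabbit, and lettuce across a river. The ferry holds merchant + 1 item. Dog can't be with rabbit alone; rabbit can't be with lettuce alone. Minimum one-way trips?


1. merchant+rabbit → 2. merchant ← 3. merchant+dog → 4. merchant+rabbit ← 5. merchant+lettuce → 6. merchant ← 7. merchant+rabbit →
Minimum trips = 7

7


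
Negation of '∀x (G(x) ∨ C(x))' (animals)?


Original: ∀x (G(x) ∨ C(x))
Rule: ¬∀→∃, ¬∃→∀, negate predicate.
Negation: ∃x (¬G(x) ∧ ¬C(x))

∃x (¬G(x) ∧ ¬C(x))


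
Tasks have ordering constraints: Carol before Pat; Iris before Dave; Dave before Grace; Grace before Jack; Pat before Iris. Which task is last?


Constraints: Carol before Pat; Iris before Dave; Dave before Grace; Grace before Jack; Pat before Iris
The last task can have nothing scheduled after it, so it must never appear on the left of a 'before'.
Tasks appearing before some other task: Carol, Iris, Dave, Grace, Pat.
The only task not in that list is Jack → it is last.

Jack


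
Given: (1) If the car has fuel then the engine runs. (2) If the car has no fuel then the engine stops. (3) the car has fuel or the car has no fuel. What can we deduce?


Constructive dilemma: (P → Q) ∧ (R → S), P ∨ R ⊢ Q ∨ S
Premise 1: the car has fuel → the engine runs
Premise 2: the car has no fuel → the engine stops
Premise 3: the car has fuel ∨ the car has no fuel
Case 1: Assuming the car has fuel, then by Premise 1, the engine runs.
Case 2: Assuming the car has no fuel, then by Premise 2, the engine stops.
Since one of the car has fuel or the car has no fuel must hold, we get the engine runs or the engine stops.

The engine runs or the engine stops.


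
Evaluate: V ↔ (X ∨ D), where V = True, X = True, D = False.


V = True, X = True, D = False
Step 1: X ∨ D = True OR False = True
Step 2: V ↔ (True): true when both sides have same truth value.
Result: True ↔ True = True

True


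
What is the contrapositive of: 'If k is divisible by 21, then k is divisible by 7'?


Original: If k is divisible by 21, then k is divisible by 7
Contrapositive: If ¬Q, then ¬P
Negate Q: not (k is divisible by 7)
Negate P: not (k is divisible by 21)

If not (k is divisible by 7), then not (k is divisible by 21).


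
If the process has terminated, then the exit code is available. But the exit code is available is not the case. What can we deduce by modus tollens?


Modus tollens: P → Q, ¬Q ⊢ ¬P
P: the process has terminated
Q: the exit code is available
We have P → Q and Q is false.
By modus tollens, P must be false.

It is not the case that the process has terminated


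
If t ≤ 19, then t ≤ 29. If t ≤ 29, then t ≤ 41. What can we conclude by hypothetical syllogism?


Hypothetical syllogism: P → Q, Q → R ⊢ P → R
Premise 1: t ≤ 19 → t ≤ 29
Premise 2: t ≤ 29 → t ≤ 41
Chain the implications: the middle term (t ≤ 29) links the two.
Conclusion: If t ≤ 19, then t ≤ 41.

If t ≤ 19, then t ≤ 41.


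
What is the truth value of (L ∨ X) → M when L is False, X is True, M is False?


L = False, X = True, M = False
Step 1: L ∨ X = False OR True = True
Step 2: (True) → M: false only when antecedent=True and M=False.
Result: False

False


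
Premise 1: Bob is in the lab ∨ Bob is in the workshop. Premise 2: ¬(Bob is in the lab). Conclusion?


Disjunctive syllogism: P ∨ Q, ¬P ⊢ Q
Disjunction: Bob is in the lab ∨ Bob is in the workshop
We know it is not the case that Bob is in the lab.
By disjunctive syllogism, the other disjunct must be true.

Bob is in the workshop


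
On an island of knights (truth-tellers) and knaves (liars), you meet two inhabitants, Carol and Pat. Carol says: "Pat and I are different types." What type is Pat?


Carol says: "Pat and I are different types."
Case 1: Carol is a Knight (truth-teller)
  Statement is true → they ARE different → Pat is a Knave
Case 2: Carol is a Knave (liar)
  Statement is false → they are NOT different → Pat is a Knave
In both cases, Pat is a Knave.

Knave


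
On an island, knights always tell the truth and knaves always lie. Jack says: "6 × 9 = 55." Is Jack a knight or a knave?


Statement: "6 × 9 = 55."
Actual: 6 × 9 = 54
Claimed: 55
Statement is FALSE → Jack lies → Knave

Knave


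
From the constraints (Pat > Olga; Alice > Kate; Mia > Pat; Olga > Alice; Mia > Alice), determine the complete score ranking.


Constraints: Pat > Olga; Alice > Kate; Mia > Pat; Olga > Alice; Mia > Alice
Method: at each step, the next-highest is the one remaining person who never appears on the smaller side of a constraint between remaining people.
  Step 1: remaining {Kate, Mia, Olga, Alice, Pat}; on the smaller side: {Kate, Olga, Alice, Pat} → Mia is next (Mia > Pat; Mia > Alice).
  Step 2: remaining {Kate, Olga, Alice, Pat}; on the smaller side: {Kate, Olga, Alice} → Pat is next (Pat > Olga).
  Step 3: remaining {Kate, Olga, Alice}; on the smaller side: {Kate, Alice} → Olga is next (Olga > Alice).
  Step 4: remaining {Kate, Alice}; on the smaller side: {Kate} → Alice is next (Alice > Kate).
  Step 5: only Kate remains → lowest.
Final ranking (highest to lowest):

Mia > Pat > Olga > Alice > Kate


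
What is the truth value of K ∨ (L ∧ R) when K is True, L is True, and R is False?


K = True, L = True, R = False
Step 1: L ∧ R = True AND False = False
Step 2: K ∨ False = True OR False = True
AND evaluated first (higher precedence); then OR applied.

True


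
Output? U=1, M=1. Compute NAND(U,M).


U AND M = 1
NOT(1) = 0

0


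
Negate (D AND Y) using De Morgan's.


De Morgan's law: ¬(P ∧ Q) ≡ ¬P ∨ ¬Q
¬(D ∧ Y) = ¬D ∨ ¬Y

¬D ∨ ¬Y


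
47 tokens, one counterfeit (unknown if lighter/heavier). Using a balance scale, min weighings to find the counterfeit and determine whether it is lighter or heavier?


Let n = 47. 94 possibilities (n tokens × lighter/heavier); each weighing has 3 outcomes.
Bound for k weighings: say the first weighing puts j tokens on each pan. If it tips, the 2j weighed tokens remain suspects (each with a known direction) and k-1 weighings give 3^(k-1) outcomes; 3^(k-1) is odd, so 2j ≤ 3^(k-1) - 1. If it balances, the n - 2j unweighed tokens remain with direction unknown: 2(n - 2j) ≤ 3^(k-1) - 1 by the same parity argument. Adding, n ≤ (3^(k-1) - 1) + (3^(k-1) - 1)/2 = (3^k - 3)/2, and the classical three-group strategy achieves this (3 tokens in 2 weighings, 12 in 3, 39 in 4, 120 in 5).
So we need the smallest k with (3^k - 3)/2 ≥ 47.
k = 4: (3^4 - 3)/2 = 39 < 47 ✗
k = 5: (3^5 - 3)/2 = 120 ≥ 47 ✓

5


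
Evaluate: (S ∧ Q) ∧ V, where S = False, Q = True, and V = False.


S = False, Q = True, V = False
Step 1: S ∧ Q = False AND True = False
Step 2: False ∧ V = False AND False = False
AND is true only when ALL operands are true.

False


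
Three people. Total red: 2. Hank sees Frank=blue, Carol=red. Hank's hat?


Total red = 2, seen red = 1
Own red = 2 - 1 = 1
Hank's hat is red.

red


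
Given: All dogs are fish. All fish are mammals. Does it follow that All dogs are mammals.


Premise 1: All dogs are fish.
Premise 2: All fish are mammals.
Conclusion: All dogs are mammals.
Barbara syllogism (AAA-1): All A are B, All B are C → All A are C.
Middle term (fish) distributed in premise 2.

Valid


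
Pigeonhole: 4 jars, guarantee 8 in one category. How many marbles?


Pigeonhole: to guarantee k in one of n categories, need (k-1)×n + 1.
k = 8, n = 4
Minimum = (8-1) × 4 + 1 = 7 × 4 + 1

29


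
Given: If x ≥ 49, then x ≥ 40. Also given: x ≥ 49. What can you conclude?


Modus ponens: P → Q, P ⊢ Q
P: x ≥ 49
Q: x ≥ 40
We have P → Q and P is true.
By modus ponens, Q must be true.

x ≥ 40


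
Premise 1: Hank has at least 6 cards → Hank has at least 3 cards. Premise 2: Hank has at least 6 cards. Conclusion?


Modus ponens: P → Q, P ⊢ Q
P: Hank has at least 6 cards
Q: Hank has at least 3 cards
We have P → Q and P is true.
By modus ponens, Q must be true.

Hank has at least 3 cards


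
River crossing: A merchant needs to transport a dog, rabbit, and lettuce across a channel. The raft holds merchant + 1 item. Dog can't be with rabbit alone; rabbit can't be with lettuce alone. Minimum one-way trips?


1. merchant+rabbit → 2. merchant ← 3. merchant+dog → 4. merchant+rabbit ← 5. merchant+lettuce → 6. merchant ← 7. merchant+rabbit →
Minimum trips = 7

7


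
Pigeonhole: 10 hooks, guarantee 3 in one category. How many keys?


Pigeonhole: to guarantee k in one of n categories, need (k-1)×n + 1.
k = 3, n = 10
Minimum = (3-1) × 10 + 1 = 2 × 10 + 1

21


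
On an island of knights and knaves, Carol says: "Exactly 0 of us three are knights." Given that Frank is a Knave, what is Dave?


Carol claims exactly 0 knights among Carol, Frank, Dave.
Given: Frank is a Knave.

Case 1: Carol is a Knight (tells truth)
  Then exactly 0 of the three are knights.
  Counting Carol, Frank: 1 knight(s) so far. Need -1 more → impossible.
Case 2: Carol is a Knave (lies)
  Then the count is NOT 0.
  If Dave = Knave, count = 0 = 0 → claim would be true, contradicts lie.
  If Dave = Knight, count = 1 ≠ 0 → lie confirmed ✓

Dave is a Knight.

Knight


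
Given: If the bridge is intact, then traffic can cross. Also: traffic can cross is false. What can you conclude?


Modus tollens: P → Q, ¬Q ⊢ ¬P
P: the bridge is intact
Q: traffic can cross
We have P → Q and Q is false.
By modus tollens, P must be false.

It is not the case that the bridge is intact


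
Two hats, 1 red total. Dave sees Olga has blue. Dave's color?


Total red = 1, Olga = blue
Red accounted for: 0
Remaining for Dave: 1
Dave's hat is red.

red


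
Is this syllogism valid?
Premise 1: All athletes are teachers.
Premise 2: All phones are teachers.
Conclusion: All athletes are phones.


Premise 1: All athletes are teachers.
Premise 2: All phones are teachers.
Conclusion: All athletes are phones.
Fallacy: undistributed middle. teachers is predicate in both.
Counterexample: athletes and phones could be disjoint subsets of teachers.

Invalid


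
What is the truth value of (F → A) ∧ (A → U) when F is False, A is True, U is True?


F = False, A = True, U = True
Step 1: F → A is false only when F=True and A=False. Result: True
Step 2: A → U is false only when A=True and U=False. Result: True
Step 3: True ∧ True = True

True


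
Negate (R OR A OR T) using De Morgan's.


De Morgan's law: ¬(P ∨ Q ∨ R) ≡ ¬P ∧ ¬Q ∧ ¬R
¬(R ∨ A ∨ T) = ¬R ∧ ¬A ∧ ¬T

¬R ∧ ¬A ∧ ¬T


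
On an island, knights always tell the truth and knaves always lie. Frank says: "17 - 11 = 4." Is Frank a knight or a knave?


Statement: "17 - 11 = 4."
Actual: 17 - 11 = 6
Claimed: 4
Statement is FALSE → Frank lies → Knave

Knave


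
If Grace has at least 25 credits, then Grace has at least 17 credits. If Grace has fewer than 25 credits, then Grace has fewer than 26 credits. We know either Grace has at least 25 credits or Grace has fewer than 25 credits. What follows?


Constructive dilemma: (P → Q) ∧ (R → S), P ∨ R ⊢ Q ∨ S
Premise 1: Grace has at least 25 credits → Grace has at least 17 credits
Premise 2: Grace has fewer than 25 credits → Grace has fewer than 26 credits
Premise 3: Grace has at least 25 credits ∨ Grace has fewer than 25 credits
Case 1: Assuming Grace has at least 25 credits, then by Premise 1, Grace has at least 17 credits.
Case 2: Assuming Grace has fewer than 25 credits, then by Premise 2, Grace has fewer than 26 credits.
Since one of Grace has at least 25 credits or Grace has fewer than 25 credits must hold, we get Grace has at least 17 credits or Grace has fewer than 26 credits.

Grace has at least 17 credits or Grace has fewer than 26 credits.


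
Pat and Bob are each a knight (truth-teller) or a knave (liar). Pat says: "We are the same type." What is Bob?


Pat says: "We are the same type."
Case 1: Pat is a Knight (truth-teller)
  Statement is true → they ARE the same → Bob is also a Knight
Case 2: Pat is a Knave (liar)
  Statement is false → they are NOT the same → Bob is a Knight
In both cases, Bob is a Knight.

Knight


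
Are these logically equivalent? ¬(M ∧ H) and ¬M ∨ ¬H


Expression 1: ¬(M ∧ H)
Expression 2: ¬M ∨ ¬H
Truth table (M H | Expr1 Expr2):
  T T |   F     F
  T F |   T     T
  F T |   T     T
  F F |   T     T
All 4 rows agree, so the expressions are logically equivalent.

Yes
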